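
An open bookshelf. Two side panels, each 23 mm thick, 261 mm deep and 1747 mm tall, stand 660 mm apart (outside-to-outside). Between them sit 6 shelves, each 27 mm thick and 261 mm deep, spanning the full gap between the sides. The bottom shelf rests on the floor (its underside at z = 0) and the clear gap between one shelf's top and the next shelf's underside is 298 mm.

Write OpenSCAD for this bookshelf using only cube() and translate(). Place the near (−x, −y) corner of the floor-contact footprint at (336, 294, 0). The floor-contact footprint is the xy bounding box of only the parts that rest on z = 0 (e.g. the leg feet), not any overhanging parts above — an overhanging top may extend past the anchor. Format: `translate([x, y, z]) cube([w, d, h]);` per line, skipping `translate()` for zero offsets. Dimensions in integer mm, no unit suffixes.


translate([336, 294, 0]) cube([23, 261, 1747]);
translate([973, 294, 0]) cube([23, 261, 1747]);
translate([359, 294, 0]) cube([614, 261, 27]);
translate([359, 294, 325]) cube([614, 261, 27]);
translate([359, 294, 650]) cube([614, 261, 27]);
translate([359, 294, 975]) cube([614, 261, 27]);
translate([359, 294, 1300]) cube([614, 261, 27]);
translate([359, 294, 1625]) cube([614, 261, 27]);


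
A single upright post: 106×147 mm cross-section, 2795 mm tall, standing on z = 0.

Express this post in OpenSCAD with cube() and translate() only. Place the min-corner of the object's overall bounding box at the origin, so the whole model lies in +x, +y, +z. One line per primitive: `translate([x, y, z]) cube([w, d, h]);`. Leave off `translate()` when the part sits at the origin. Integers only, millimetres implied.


cube([106, 147, 2795]);


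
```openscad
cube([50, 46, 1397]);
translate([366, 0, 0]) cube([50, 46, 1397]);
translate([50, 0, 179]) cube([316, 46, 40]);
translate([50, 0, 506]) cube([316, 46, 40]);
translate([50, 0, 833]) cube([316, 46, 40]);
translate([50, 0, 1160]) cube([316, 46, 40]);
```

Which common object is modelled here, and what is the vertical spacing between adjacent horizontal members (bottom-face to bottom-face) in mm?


A ladder. The rung spacing is 327 mm.

Two tall 50×46 posts with 4 short bars between them — a ladder. Adjacent rungs sit at z = 179 and z = 506, so the spacing is 506 − 179 = 327 mm.


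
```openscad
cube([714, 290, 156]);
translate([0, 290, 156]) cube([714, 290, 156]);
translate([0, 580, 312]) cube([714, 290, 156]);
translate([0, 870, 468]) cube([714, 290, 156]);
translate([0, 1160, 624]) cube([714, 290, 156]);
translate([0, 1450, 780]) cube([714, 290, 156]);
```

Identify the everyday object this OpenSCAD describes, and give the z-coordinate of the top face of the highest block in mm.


A staircase. The total rise is 936 mm.

6 identical blocks, each offset up and back from the previous — a staircase. Each step is 156 mm tall and there are 6 of them, so the total rise is 6 × 156 = 936 mm.


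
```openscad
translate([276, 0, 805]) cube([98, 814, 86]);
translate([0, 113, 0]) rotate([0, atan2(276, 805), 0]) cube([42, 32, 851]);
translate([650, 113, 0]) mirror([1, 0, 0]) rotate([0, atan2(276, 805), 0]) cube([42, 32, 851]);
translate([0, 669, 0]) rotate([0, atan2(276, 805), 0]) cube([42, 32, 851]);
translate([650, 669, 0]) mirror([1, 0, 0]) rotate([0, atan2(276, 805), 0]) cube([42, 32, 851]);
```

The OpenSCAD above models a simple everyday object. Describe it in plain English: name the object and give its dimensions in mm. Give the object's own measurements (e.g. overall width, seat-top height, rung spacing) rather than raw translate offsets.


A sawhorse. A 98×814×86 mm beam (x, y, z) sits on two A-frame leg pairs. Each pair is two raked legs of 42×32 mm section (32 mm along y) splaying symmetrically in x. Each leg rises 805 mm vertically over 276 mm of horizontal reach and is 851 mm long along its own axis. Every leg's outer bottom edge rests on the floor and its outer top edge meets a bottom edge of the beam — the left legs (tilting toward +x) meet the beam's −x bottom edge, the right legs (their mirror images, tilting toward −x) meet its +x bottom edge — so the leg tops tuck under the beam, the beam's underside is 805 mm above the floor, and the feet are 650 mm apart outside-to-outside with the beam centred between them. The two leg pairs are set in 113 mm from either end of the beam.


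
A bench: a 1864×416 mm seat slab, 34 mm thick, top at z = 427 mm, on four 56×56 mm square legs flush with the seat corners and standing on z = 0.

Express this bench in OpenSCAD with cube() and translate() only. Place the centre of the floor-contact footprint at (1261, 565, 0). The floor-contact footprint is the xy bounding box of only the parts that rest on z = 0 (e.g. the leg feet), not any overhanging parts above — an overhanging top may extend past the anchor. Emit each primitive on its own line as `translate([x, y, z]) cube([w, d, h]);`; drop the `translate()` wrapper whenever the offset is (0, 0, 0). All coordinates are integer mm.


translate([329, 357, 393]) cube([1864, 416, 34]);
translate([329, 357, 0]) cube([56, 56, 393]);
translate([329, 717, 0]) cube([56, 56, 393]);
translate([2137, 357, 0]) cube([56, 56, 393]);
translate([2137, 717, 0]) cube([56, 56, 393]);


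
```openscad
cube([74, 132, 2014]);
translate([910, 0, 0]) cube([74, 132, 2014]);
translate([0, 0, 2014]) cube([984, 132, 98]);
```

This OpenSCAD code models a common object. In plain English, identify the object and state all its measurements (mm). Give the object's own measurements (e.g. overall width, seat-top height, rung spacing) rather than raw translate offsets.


A door frame. The clear opening is 836 mm wide and 2014 mm high. Two 74 mm wide jambs, 132 mm deep, stand either side of the opening from the floor to the top of the opening. A 98 mm thick head sits across the top of both jambs, spanning the full outside width of the frame.


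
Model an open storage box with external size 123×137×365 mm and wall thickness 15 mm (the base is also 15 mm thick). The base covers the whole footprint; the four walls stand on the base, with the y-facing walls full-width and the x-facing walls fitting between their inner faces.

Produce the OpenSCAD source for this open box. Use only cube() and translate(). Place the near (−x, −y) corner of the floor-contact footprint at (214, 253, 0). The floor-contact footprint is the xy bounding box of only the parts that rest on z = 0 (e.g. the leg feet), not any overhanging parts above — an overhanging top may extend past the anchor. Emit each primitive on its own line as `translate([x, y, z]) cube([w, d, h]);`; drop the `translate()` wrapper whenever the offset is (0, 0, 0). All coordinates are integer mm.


translate([214, 253, 0]) cube([123, 137, 15]);
translate([214, 253, 15]) cube([123, 15, 350]);
translate([214, 375, 15]) cube([123, 15, 350]);
translate([214, 268, 15]) cube([15, 107, 350]);
translate([322, 268, 15]) cube([15, 107, 350]);


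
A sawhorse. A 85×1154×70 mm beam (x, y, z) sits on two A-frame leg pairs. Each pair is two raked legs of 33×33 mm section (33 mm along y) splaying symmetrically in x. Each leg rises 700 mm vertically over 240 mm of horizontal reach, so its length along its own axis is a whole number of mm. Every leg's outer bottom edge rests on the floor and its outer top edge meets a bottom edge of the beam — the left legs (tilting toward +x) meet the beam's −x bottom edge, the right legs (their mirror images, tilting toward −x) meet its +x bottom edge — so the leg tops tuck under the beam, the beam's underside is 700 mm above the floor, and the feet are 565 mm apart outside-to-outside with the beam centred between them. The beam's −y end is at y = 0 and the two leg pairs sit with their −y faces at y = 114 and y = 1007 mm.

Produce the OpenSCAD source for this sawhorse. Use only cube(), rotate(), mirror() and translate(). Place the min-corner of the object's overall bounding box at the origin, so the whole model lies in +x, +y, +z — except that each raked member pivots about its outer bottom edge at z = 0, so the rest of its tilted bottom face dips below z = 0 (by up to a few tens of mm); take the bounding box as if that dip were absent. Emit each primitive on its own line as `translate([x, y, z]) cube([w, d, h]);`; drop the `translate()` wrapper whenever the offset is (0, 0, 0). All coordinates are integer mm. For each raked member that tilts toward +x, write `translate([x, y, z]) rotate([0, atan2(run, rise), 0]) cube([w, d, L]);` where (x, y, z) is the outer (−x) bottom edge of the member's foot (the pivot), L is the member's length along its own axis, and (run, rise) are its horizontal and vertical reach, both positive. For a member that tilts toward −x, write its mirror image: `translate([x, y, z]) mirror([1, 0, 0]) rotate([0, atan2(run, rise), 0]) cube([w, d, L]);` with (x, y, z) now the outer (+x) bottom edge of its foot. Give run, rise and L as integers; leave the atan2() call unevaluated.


translate([240, 0, 700]) cube([85, 1154, 70]);
translate([0, 114, 0]) rotate([0, atan2(240, 700), 0]) cube([33, 33, 740]);
translate([565, 114, 0]) mirror([1, 0, 0]) rotate([0, atan2(240, 700), 0]) cube([33, 33, 740]);
translate([0, 1007, 0]) rotate([0, atan2(240, 700), 0]) cube([33, 33, 740]);
translate([565, 1007, 0]) mirror([1, 0, 0]) rotate([0, atan2(240, 700), 0]) cube([33, 33, 740]);


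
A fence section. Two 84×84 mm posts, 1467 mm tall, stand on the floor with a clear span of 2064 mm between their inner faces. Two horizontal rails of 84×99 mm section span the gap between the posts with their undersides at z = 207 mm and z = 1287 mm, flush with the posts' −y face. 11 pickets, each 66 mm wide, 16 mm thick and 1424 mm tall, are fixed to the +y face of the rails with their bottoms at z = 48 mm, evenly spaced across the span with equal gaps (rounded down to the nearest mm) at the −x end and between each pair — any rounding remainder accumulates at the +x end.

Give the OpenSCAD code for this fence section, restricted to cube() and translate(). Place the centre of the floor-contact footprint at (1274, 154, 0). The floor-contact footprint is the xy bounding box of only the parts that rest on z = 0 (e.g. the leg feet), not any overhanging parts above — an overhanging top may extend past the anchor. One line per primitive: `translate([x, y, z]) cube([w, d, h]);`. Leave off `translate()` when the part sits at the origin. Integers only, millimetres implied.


translate([158, 112, 0]) cube([84, 84, 1467]);
translate([2306, 112, 0]) cube([84, 84, 1467]);
translate([242, 112, 207]) cube([2064, 84, 99]);
translate([242, 112, 1287]) cube([2064, 84, 99]);
translate([353, 196, 48]) cube([66, 16, 1424]);
translate([530, 196, 48]) cube([66, 16, 1424]);
translate([707, 196, 48]) cube([66, 16, 1424]);
translate([884, 196, 48]) cube([66, 16, 1424]);
translate([1061, 196, 48]) cube([66, 16, 1424]);
translate([1238, 196, 48]) cube([66, 16, 1424]);
translate([1415, 196, 48]) cube([66, 16, 1424]);
translate([1592, 196, 48]) cube([66, 16, 1424]);
translate([1769, 196, 48]) cube([66, 16, 1424]);
translate([1946, 196, 48]) cube([66, 16, 1424]);
translate([2123, 196, 48]) cube([66, 16, 1424]);


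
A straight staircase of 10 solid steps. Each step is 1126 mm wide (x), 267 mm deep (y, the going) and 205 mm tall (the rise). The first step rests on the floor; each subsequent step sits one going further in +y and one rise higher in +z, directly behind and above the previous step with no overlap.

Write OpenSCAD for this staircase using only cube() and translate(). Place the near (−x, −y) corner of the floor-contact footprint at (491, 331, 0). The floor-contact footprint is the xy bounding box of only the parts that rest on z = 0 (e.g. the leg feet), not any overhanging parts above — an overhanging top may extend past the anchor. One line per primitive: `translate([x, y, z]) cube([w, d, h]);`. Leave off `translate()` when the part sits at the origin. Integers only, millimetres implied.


translate([491, 331, 0]) cube([1126, 267, 205]);
translate([491, 598, 205]) cube([1126, 267, 205]);
translate([491, 865, 410]) cube([1126, 267, 205]);
translate([491, 1132, 615]) cube([1126, 267, 205]);
translate([491, 1399, 820]) cube([1126, 267, 205]);
translate([491, 1666, 1025]) cube([1126, 267, 205]);
translate([491, 1933, 1230]) cube([1126, 267, 205]);
translate([491, 2200, 1435]) cube([1126, 267, 205]);
translate([491, 2467, 1640]) cube([1126, 267, 205]);
translate([491, 2734, 1845]) cube([1126, 267, 205]);


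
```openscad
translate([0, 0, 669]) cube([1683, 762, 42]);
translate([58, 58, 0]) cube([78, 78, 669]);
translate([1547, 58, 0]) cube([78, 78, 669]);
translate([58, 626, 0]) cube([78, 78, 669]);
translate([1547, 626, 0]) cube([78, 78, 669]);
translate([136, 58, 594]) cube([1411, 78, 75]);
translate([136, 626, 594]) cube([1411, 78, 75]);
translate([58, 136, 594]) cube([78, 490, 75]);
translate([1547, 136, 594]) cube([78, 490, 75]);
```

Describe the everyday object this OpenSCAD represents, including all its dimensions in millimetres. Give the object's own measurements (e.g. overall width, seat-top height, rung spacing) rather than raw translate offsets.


A table: top 1683 mm (x) × 762 mm (y), 42 mm thick, upper face at z = 711 mm, on four 78×78 mm square legs, each inset 58 mm from the nearest pair of top edges from z = 0 to the bottom of the top. Four apron rails, 78 mm thick and 75 mm tall, run between adjacent legs with their top edges flush with the underside of the top and their outer faces flush with the legs' outer faces.


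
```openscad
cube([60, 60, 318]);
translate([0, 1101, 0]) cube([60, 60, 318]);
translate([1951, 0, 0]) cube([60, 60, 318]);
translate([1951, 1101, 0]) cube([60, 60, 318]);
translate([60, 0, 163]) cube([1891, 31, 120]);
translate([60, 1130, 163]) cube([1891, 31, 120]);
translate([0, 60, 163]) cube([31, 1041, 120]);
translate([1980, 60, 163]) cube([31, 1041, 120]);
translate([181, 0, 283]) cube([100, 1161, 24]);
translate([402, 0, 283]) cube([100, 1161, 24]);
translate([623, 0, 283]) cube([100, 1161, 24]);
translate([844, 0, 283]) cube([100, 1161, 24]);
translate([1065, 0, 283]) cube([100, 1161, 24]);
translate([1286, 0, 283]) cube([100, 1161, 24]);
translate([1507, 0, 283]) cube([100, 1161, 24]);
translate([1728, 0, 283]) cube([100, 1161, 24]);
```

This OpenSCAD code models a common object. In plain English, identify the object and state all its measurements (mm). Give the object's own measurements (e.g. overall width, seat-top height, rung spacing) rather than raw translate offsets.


A bed frame 2011 mm long (x) by 1161 mm wide (y). Four 60×60 mm corner posts, 318 mm tall, at the corners of the footprint. Four rails of 31 mm thickness and 120 mm height run between adjacent posts with their undersides at z = 163 mm, their outer faces flush with the outside of the frame (the two x-running rails run between the posts' inner faces; the two y-running rails run between the posts' inner faces). 8 slats, each 100 mm wide (x) and 24 mm thick, lie across the top of the two x-running rails, running the full 1161 mm width of the frame in y; along x they sit between the end posts with a 121 mm gap after the −x posts and between neighbouring slats, leaving 123 mm before the +x posts.


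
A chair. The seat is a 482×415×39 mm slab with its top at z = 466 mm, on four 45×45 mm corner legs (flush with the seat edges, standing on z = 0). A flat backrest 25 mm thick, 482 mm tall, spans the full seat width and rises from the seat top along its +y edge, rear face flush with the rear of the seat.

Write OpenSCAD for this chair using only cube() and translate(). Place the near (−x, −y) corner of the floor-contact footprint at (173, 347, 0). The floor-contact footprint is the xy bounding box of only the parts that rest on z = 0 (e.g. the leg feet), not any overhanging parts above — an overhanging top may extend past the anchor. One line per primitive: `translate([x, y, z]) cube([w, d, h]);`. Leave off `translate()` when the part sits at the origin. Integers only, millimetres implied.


// leg_h = 466 - 39 = 427
translate([173, 347, 427]) cube([482, 415, 39]);
translate([173, 347, 0]) cube([45, 45, 427]);
translate([610, 347, 0]) cube([45, 45, 427]);
translate([173, 717, 0]) cube([45, 45, 427]);
translate([610, 717, 0]) cube([45, 45, 427]);
translate([173, 737, 466]) cube([482, 25, 482]);


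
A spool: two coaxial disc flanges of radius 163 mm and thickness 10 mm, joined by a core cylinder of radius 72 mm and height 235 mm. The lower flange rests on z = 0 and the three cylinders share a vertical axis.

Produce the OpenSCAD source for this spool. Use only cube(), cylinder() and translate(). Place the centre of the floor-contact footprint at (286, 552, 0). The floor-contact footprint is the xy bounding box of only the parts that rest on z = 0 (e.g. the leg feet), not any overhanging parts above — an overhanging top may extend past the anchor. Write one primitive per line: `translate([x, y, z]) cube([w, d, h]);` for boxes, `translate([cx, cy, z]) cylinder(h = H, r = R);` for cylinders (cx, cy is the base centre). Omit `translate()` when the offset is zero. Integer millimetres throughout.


translate([286, 552, 0]) cylinder(h = 10, r = 163);
translate([286, 552, 10]) cylinder(h = 235, r = 72);
translate([286, 552, 245]) cylinder(h = 10, r = 163);


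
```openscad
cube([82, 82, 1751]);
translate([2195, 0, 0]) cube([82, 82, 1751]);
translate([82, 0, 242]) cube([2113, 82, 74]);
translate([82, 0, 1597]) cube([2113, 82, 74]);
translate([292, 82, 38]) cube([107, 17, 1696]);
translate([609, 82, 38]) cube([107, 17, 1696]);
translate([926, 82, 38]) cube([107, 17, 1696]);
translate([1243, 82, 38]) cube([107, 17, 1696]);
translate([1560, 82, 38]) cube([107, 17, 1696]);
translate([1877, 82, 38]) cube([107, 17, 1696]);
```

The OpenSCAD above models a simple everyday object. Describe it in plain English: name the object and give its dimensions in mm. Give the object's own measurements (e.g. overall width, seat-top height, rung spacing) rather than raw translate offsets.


A fence section. Two 82×82 mm posts, 1751 mm tall, stand on the floor with a clear span of 2113 mm between their inner faces. Two horizontal rails of 82×74 mm section span the gap between the posts with their undersides at z = 242 mm and z = 1597 mm, flush with the posts' −y face. 6 pickets, each 107 mm wide, 17 mm thick and 1696 mm tall, are fixed to the +y face of the rails with their bottoms at z = 38 mm, spaced across the span with a 210 mm gap after the −x post and between neighbouring pickets, with 211 mm left before the +x post.


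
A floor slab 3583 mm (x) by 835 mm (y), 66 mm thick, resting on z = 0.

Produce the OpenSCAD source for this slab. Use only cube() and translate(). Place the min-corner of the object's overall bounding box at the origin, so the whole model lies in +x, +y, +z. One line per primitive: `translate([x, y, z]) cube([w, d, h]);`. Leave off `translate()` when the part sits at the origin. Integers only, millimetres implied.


cube([3583, 835, 66]);


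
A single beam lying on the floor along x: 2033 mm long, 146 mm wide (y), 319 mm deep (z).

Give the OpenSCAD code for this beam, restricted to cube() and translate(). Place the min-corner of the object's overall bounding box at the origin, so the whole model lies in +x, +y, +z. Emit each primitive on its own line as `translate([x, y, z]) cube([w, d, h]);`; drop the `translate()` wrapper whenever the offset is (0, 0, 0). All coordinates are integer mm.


cube([2033, 146, 319]);


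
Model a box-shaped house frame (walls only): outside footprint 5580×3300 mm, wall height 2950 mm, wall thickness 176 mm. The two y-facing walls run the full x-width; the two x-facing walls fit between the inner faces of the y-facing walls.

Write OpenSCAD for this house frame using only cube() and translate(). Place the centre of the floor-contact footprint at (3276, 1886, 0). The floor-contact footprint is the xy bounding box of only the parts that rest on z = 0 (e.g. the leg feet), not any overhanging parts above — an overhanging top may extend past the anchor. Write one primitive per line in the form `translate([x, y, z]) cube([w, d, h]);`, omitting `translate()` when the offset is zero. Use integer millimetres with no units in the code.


translate([486, 236, 0]) cube([5580, 176, 2950]);
translate([486, 3360, 0]) cube([5580, 176, 2950]);
translate([486, 412, 0]) cube([176, 2948, 2950]);
translate([5890, 412, 0]) cube([176, 2948, 2950]);


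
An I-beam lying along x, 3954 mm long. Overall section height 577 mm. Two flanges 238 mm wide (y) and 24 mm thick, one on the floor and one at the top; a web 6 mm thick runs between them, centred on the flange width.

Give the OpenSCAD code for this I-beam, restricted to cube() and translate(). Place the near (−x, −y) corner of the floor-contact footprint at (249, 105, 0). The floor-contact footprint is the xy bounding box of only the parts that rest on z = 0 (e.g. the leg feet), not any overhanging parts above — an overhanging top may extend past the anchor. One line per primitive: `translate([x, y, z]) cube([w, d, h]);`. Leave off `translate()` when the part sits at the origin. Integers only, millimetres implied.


translate([249, 105, 0]) cube([3954, 238, 24]);
translate([249, 221, 24]) cube([3954, 6, 529]);
translate([249, 105, 553]) cube([3954, 238, 24]);


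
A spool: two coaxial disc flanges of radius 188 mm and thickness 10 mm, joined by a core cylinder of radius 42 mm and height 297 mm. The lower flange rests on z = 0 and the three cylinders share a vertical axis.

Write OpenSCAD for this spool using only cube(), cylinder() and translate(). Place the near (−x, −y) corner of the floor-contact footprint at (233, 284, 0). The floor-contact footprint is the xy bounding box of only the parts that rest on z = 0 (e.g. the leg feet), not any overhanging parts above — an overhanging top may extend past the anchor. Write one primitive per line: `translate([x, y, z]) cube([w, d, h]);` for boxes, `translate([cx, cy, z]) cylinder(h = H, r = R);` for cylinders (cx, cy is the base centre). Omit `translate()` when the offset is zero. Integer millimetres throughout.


translate([421, 472, 0]) cylinder(h = 10, r = 188);
translate([421, 472, 10]) cylinder(h = 297, r = 42);
translate([421, 472, 307]) cylinder(h = 10, r = 188);


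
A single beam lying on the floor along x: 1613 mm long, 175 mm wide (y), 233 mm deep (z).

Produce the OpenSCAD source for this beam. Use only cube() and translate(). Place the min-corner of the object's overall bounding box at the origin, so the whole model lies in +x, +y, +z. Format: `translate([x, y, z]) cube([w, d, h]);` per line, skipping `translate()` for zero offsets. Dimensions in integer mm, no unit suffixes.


cube([1613, 175, 233]);


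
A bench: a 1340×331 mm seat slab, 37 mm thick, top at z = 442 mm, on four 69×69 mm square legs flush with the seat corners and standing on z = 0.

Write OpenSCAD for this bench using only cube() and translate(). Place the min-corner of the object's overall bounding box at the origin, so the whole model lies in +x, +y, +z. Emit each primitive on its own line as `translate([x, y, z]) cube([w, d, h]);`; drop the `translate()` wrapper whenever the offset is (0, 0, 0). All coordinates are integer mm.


// leg_h = 442 − 37 = 405
translate([0, 0, 405]) cube([1340, 331, 37]);
cube([69, 69, 405]);
translate([0, 262, 0]) cube([69, 69, 405]);
translate([1271, 0, 0]) cube([69, 69, 405]);
translate([1271, 262, 0]) cube([69, 69, 405]);


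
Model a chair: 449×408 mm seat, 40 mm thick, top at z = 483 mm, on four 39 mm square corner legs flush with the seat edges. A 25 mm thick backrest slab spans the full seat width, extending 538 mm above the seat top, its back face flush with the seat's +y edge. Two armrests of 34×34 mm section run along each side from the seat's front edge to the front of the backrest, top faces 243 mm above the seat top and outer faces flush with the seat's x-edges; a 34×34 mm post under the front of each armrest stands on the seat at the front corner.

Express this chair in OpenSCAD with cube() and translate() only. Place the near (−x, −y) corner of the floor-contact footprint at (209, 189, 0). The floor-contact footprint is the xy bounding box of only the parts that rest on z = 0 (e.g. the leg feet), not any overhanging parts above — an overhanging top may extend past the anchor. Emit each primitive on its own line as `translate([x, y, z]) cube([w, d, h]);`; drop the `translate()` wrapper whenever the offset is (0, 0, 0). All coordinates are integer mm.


translate([209, 189, 443]) cube([449, 408, 40]);
translate([209, 189, 0]) cube([39, 39, 443]);
translate([619, 189, 0]) cube([39, 39, 443]);
translate([209, 558, 0]) cube([39, 39, 443]);
translate([619, 558, 0]) cube([39, 39, 443]);
translate([209, 572, 483]) cube([449, 25, 538]);
translate([209, 189, 692]) cube([34, 383, 34]);
translate([624, 189, 692]) cube([34, 383, 34]);
translate([209, 189, 483]) cube([34, 34, 209]);
translate([624, 189, 483]) cube([34, 34, 209]);


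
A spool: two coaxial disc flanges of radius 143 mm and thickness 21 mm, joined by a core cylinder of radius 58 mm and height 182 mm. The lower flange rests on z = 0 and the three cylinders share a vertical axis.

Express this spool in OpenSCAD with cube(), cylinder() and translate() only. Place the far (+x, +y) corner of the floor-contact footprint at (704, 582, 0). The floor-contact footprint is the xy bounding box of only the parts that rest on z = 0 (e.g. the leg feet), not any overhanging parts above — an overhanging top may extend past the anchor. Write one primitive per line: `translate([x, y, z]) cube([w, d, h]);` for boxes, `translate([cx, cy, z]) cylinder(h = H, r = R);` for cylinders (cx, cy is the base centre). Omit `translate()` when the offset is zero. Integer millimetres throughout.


translate([561, 439, 0]) cylinder(h = 21, r = 143);
translate([561, 439, 21]) cylinder(h = 182, r = 58);
translate([561, 439, 203]) cylinder(h = 21, r = 143);


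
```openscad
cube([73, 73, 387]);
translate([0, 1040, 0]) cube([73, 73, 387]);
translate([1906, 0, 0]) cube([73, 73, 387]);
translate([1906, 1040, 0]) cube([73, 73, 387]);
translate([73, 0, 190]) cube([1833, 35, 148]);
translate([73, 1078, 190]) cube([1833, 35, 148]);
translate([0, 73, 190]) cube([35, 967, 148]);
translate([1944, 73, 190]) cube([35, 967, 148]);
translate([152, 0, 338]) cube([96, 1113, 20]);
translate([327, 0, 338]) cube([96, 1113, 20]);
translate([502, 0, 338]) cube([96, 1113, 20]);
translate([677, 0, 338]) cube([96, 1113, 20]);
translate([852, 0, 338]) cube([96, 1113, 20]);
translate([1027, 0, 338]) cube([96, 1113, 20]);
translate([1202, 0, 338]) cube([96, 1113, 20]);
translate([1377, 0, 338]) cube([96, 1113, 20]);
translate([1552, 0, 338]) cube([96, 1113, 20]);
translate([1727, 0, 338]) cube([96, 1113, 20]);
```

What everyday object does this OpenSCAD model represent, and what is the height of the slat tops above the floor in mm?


A bed frame. The slat-top height is 358 mm.

Four posts, four rails, and a row of slats — a bed frame. Slats sit on the rails at z = 190 + 148 = 338; with slat thickness 20, the top is 358 mm.


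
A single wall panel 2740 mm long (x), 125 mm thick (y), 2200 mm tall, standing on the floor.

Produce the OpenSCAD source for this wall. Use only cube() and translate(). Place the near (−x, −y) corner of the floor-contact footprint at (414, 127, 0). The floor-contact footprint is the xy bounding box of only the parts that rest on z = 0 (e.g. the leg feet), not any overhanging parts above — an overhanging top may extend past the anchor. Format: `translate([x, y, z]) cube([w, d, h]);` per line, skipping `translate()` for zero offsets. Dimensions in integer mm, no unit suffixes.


translate([414, 127, 0]) cube([2740, 125, 2200]);


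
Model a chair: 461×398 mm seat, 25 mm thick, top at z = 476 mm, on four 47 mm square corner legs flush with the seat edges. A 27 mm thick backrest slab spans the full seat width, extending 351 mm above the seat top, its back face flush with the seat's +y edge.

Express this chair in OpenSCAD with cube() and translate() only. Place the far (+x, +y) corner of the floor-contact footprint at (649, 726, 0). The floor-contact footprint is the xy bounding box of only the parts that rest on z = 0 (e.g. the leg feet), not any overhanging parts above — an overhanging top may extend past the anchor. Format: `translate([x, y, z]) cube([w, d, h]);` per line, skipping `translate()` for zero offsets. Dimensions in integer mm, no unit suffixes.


translate([188, 328, 451]) cube([461, 398, 25]);
translate([188, 328, 0]) cube([47, 47, 451]);
translate([602, 328, 0]) cube([47, 47, 451]);
translate([188, 679, 0]) cube([47, 47, 451]);
translate([602, 679, 0]) cube([47, 47, 451]);
translate([188, 699, 476]) cube([461, 27, 351]);


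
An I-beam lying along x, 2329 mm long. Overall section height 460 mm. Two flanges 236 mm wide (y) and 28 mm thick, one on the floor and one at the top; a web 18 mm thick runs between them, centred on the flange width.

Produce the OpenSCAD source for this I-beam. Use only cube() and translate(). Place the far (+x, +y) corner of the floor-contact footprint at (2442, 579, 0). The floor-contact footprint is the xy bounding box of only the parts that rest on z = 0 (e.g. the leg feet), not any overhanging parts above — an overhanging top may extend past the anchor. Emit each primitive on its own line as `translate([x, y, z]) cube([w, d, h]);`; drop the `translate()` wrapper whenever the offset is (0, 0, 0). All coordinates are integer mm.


translate([113, 343, 0]) cube([2329, 236, 28]);
translate([113, 452, 28]) cube([2329, 18, 404]);
translate([113, 343, 432]) cube([2329, 236, 28]);


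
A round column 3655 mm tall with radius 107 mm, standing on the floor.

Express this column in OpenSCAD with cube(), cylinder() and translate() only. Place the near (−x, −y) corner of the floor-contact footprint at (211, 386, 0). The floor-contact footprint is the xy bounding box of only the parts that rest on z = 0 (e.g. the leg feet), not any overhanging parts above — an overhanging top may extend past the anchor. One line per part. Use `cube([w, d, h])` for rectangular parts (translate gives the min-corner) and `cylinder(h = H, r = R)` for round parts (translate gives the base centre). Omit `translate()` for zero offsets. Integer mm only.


translate([318, 493, 0]) cylinder(h = 3655, r = 107);


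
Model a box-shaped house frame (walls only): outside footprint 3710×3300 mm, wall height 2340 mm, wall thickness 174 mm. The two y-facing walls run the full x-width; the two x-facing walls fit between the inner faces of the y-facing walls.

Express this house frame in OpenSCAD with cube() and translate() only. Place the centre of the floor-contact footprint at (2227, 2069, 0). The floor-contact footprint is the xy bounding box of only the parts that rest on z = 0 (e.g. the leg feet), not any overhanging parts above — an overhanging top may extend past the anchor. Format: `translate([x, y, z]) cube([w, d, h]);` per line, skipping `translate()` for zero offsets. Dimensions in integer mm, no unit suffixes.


translate([372, 419, 0]) cube([3710, 174, 2340]);
translate([372, 3545, 0]) cube([3710, 174, 2340]);
translate([372, 593, 0]) cube([174, 2952, 2340]);
translate([3908, 593, 0]) cube([174, 2952, 2340]);


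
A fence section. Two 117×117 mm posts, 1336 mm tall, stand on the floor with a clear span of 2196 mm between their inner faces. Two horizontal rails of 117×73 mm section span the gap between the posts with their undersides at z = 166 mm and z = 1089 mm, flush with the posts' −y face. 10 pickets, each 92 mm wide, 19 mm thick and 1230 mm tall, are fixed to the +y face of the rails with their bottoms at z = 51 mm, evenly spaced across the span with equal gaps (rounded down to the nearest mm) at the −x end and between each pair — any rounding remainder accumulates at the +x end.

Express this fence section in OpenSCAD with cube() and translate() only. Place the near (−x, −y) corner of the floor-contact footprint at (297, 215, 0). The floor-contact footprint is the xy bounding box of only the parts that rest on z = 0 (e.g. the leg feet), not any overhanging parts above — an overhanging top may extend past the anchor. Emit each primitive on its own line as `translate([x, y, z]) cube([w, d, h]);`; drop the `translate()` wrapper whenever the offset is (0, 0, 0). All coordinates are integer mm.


translate([297, 215, 0]) cube([117, 117, 1336]);
translate([2610, 215, 0]) cube([117, 117, 1336]);
translate([414, 215, 166]) cube([2196, 117, 73]);
translate([414, 215, 1089]) cube([2196, 117, 73]);
translate([530, 332, 51]) cube([92, 19, 1230]);
translate([738, 332, 51]) cube([92, 19, 1230]);
translate([946, 332, 51]) cube([92, 19, 1230]);
translate([1154, 332, 51]) cube([92, 19, 1230]);
translate([1362, 332, 51]) cube([92, 19, 1230]);
translate([1570, 332, 51]) cube([92, 19, 1230]);
translate([1778, 332, 51]) cube([92, 19, 1230]);
translate([1986, 332, 51]) cube([92, 19, 1230]);
translate([2194, 332, 51]) cube([92, 19, 1230]);
translate([2402, 332, 51]) cube([92, 19, 1230]);


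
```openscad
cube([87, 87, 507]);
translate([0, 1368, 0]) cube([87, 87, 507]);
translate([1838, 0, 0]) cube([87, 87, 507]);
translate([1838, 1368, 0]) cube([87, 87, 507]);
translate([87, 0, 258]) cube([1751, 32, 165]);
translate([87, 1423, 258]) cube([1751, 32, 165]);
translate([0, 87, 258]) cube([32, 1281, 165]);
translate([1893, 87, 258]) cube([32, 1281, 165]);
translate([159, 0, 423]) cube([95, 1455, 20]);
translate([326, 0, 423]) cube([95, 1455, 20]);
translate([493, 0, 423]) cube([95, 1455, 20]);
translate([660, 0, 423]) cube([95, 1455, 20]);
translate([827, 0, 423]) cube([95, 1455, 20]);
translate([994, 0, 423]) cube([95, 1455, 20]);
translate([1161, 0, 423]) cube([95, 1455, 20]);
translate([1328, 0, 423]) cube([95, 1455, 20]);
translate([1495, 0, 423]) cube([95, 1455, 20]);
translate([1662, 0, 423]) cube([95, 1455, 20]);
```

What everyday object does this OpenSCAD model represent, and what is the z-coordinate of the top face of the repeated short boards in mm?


A bed frame. The slat-top height is 443 mm.

Four posts, four rails, and a row of slats — a bed frame. Slats sit on the rails at z = 258 + 165 = 423; with slat thickness 20, the top is 443 mm.


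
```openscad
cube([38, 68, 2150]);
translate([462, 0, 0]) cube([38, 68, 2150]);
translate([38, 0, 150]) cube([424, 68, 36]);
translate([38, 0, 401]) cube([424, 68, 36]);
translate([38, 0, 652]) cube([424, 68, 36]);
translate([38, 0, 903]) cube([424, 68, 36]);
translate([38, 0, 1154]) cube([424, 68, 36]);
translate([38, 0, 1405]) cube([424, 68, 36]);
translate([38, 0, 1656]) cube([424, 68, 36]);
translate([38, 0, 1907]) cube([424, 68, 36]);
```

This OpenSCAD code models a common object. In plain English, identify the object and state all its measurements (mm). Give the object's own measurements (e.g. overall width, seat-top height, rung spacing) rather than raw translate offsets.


A straight ladder. Two 38×68 mm vertical rails, 2150 mm tall, stand 500 mm apart (outside-to-outside) with their front faces coplanar on the −y side. 8 rungs, each 68 mm deep and 36 mm tall, span between the inner faces of the rails, front faces flush with the rails. The lowest rung's underside is at z = 150 mm and rungs are spaced 251 mm apart (underside to underside).


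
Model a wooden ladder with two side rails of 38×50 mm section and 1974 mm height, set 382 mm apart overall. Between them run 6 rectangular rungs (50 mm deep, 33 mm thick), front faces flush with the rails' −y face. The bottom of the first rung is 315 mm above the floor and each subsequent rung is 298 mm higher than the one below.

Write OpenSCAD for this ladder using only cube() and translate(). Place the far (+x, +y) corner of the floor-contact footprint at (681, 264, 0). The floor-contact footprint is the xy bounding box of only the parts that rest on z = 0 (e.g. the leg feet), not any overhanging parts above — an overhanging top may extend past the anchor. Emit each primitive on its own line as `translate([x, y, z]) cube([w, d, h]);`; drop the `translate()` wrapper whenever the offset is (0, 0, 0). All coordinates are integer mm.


translate([299, 214, 0]) cube([38, 50, 1974]);
translate([643, 214, 0]) cube([38, 50, 1974]);
translate([337, 214, 315]) cube([306, 50, 33]);
translate([337, 214, 613]) cube([306, 50, 33]);
translate([337, 214, 911]) cube([306, 50, 33]);
translate([337, 214, 1209]) cube([306, 50, 33]);
translate([337, 214, 1507]) cube([306, 50, 33]);
translate([337, 214, 1805]) cube([306, 50, 33]);


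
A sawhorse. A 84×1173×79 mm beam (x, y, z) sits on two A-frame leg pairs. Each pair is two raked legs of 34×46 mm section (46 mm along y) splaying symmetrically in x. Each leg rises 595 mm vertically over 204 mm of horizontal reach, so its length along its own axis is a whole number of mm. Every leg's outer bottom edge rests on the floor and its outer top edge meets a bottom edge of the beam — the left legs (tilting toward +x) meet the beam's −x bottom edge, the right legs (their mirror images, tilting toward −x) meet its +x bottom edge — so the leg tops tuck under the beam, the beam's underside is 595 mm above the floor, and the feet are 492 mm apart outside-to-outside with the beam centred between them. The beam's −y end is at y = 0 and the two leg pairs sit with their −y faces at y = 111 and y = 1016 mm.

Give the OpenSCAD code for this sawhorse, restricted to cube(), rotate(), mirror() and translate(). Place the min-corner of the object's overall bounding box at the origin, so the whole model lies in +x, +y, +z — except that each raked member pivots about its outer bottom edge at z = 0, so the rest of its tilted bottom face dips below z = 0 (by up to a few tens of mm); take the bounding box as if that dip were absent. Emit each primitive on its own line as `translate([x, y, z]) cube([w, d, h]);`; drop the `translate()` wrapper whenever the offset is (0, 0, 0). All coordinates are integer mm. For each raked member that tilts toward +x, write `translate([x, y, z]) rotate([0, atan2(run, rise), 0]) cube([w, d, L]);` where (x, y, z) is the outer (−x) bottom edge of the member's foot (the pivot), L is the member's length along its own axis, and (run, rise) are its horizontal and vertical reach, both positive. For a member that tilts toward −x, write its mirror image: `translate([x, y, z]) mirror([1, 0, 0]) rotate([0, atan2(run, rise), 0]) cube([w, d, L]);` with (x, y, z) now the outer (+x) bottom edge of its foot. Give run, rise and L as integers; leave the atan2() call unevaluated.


translate([204, 0, 595]) cube([84, 1173, 79]);
translate([0, 111, 0]) rotate([0, atan2(204, 595), 0]) cube([34, 46, 629]);
translate([492, 111, 0]) mirror([1, 0, 0]) rotate([0, atan2(204, 595), 0]) cube([34, 46, 629]);
translate([0, 1016, 0]) rotate([0, atan2(204, 595), 0]) cube([34, 46, 629]);
translate([492, 1016, 0]) mirror([1, 0, 0]) rotate([0, atan2(204, 595), 0]) cube([34, 46, 629]);


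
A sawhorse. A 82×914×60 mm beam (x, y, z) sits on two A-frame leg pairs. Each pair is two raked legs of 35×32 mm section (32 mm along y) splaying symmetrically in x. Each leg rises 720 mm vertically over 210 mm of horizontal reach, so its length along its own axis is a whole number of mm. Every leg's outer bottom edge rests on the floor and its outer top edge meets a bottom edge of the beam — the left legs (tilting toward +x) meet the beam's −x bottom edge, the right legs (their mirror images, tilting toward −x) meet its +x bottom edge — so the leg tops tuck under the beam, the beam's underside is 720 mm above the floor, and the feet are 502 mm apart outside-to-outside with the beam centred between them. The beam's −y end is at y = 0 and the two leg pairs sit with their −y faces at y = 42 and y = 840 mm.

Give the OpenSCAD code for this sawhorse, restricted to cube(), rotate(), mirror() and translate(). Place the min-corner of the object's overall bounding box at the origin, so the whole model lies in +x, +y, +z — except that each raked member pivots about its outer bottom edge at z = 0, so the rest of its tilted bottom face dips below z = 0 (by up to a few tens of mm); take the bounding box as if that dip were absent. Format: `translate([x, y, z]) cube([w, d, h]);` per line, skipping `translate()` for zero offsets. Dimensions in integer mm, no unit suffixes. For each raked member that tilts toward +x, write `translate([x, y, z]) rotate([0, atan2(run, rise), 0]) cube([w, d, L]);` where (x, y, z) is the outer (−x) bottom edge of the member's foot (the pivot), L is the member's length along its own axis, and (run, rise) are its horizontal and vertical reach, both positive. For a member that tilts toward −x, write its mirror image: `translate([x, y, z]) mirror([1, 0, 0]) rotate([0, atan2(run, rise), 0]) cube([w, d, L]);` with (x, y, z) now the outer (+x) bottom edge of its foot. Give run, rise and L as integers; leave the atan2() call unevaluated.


translate([210, 0, 720]) cube([82, 914, 60]);
translate([0, 42, 0]) rotate([0, atan2(210, 720), 0]) cube([35, 32, 750]);
translate([502, 42, 0]) mirror([1, 0, 0]) rotate([0, atan2(210, 720), 0]) cube([35, 32, 750]);
translate([0, 840, 0]) rotate([0, atan2(210, 720), 0]) cube([35, 32, 750]);
translate([502, 840, 0]) mirror([1, 0, 0]) rotate([0, atan2(210, 720), 0]) cube([35, 32, 750]);
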